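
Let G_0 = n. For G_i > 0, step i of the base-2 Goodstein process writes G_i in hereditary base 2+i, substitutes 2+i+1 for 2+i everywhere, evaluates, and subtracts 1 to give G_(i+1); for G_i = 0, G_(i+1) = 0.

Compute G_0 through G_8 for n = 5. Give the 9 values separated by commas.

5, 27, 255, 467, 775, 1197, 1751, 2454, 3325

step 0: 5 = 2^2 + 1; sub 3 for 2: 3^3 + 1; = 28; G_1 = 28−1 = 27
step 1: 27 = 3^3; sub 4 for 3: 4^4; = 256; G_2 = 256−1 = 255
step 2: 255 = 3·4^3 + 3·4^2 + 3·4 + 3; sub 5 for 4: 3·5^3 + 3·5^2 + 3·5 + 3; = 468; G_3 = 468−1 = 467
step 3: 467 = 3·5^3 + 3·5^2 + 3·5 + 2; sub 6 for 5: 3·6^3 + 3·6^2 + 3·6 + 2; = 776; G_4 = 776−1 = 775
step 4: 775 = 3·6^3 + 3·6^2 + 3·6 + 1; sub 7 for 6: 3·7^3 + 3·7^2 + 3·7 + 1; = 1198; G_5 = 1198−1 = 1197
step 5: 1197 = 3·7^3 + 3·7^2 + 3·7; sub 8 for 7: 3·8^3 + 3·8^2 + 3·8; = 1752; G_6 = 1752−1 = 1751
step 6: 1751 = 3·8^3 + 3·8^2 + 2·8 + 7; sub 9 for 8: 3·9^3 + 3·9^2 + 2·9 + 7; = 2455; G_7 = 2455−1 = 2454
step 7: 2454 = 3·9^3 + 3·9^2 + 2·9 + 6; sub 10 for 9: 3·10^3 + 3·10^2 + 2·10 + 6; = 3326; G_8 = 3326−1 = 3325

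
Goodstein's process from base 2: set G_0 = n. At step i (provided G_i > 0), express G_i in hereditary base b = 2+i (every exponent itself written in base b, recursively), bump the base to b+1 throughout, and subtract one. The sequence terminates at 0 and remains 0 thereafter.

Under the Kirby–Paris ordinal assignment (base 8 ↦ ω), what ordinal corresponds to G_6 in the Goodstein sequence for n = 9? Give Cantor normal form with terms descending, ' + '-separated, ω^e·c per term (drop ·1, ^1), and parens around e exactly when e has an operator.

ω^ω·3 + ω^3·3 + ω^2·3 + ω·2 + 7

G_0 = 9. HB_2(9) = 2^(2 + 1) + 1. Bump = 82. G_1 = 81.
G_1 = 81. HB_3(81) = 3^(3 + 1). Bump = 1024. G_2 = 1023.
G_2 = 1023. HB_4(1023) = 3·4^4 + 3·4^3 + 3·4^2 + 3·4 + 3. Bump = 9843. G_3 = 9842.
G_3 = 9842. HB_5(9842) = 3·5^5 + 3·5^3 + 3·5^2 + 3·5 + 2. Bump = 140744. G_4 = 140743.
G_4 = 140743. HB_6(140743) = 3·6^6 + 3·6^3 + 3·6^2 + 3·6 + 1. Bump = 2471827. G_5 = 2471826.
G_5 = 2471826. HB_7(2471826) = 3·7^7 + 3·7^3 + 3·7^2 + 3·7. Bump = 50333400. G_6 = 50333399.
G_6 = 50333399. HB_8(50333399) = 3·8^8 + 3·8^3 + 3·8^2 + 2·8 + 7. Bump = 1162263922. G_7 = 1162263921.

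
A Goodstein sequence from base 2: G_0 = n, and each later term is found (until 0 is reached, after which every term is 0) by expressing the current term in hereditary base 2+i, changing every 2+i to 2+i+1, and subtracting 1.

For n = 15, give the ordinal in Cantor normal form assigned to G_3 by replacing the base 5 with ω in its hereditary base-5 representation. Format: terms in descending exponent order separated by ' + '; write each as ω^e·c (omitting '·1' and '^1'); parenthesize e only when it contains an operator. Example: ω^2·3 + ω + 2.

15 —HB2→ 2^(2 + 1) + 2^2 + 2 + 1 —bump→ 3^(3 + 1) + 3^3 + 3 + 1 = 112 —(−1)→ 111
111 —HB3→ 3^(3 + 1) + 3^3 + 3 —bump→ 4^(4 + 1) + 4^4 + 4 = 1284 —(−1)→ 1283
1283 —HB4→ 4^(4 + 1) + 4^4 + 3 —bump→ 5^(5 + 1) + 5^5 + 3 = 18753 —(−1)→ 18752
18752 —HB5→ 5^(5 + 1) + 5^5 + 2 —bump→ 6^(6 + 1) + 6^6 + 2 = 326594 —(−1)→ 326593

ω^(ω + 1) + ω^ω + 2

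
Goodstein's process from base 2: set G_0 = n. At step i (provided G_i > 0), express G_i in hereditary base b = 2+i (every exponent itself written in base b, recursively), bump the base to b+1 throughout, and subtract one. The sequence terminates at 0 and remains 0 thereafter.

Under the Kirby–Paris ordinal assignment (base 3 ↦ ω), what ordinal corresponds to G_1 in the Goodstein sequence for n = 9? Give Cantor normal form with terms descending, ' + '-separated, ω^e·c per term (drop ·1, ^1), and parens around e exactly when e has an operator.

ω^(ω + 1)

[0] 9 ≡ 2^(2 + 1) + 1 (base 2). Lift 3: 82. −1: 81.
[1] 81 ≡ 3^(3 + 1) (base 3). Lift 4: 1024. −1: 1023.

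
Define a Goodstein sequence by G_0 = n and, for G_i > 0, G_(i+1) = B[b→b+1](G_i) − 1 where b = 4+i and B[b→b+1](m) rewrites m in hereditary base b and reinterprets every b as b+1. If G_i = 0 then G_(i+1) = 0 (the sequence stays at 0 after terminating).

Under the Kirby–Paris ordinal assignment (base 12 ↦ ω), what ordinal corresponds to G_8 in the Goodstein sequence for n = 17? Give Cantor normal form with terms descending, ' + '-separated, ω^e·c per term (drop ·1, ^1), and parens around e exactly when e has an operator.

ω·4 + 11

G_0=17  [base 4] 4^2 + 1  →[4↦5]→  5^2 + 1 = 26  −1 ⇒ G_1=25
G_1=25  [base 5] 5^2  →[5↦6]→  6^2 = 36  −1 ⇒ G_2=35
G_2=35  [base 6] 5·6 + 5  →[6↦7]→  5·7 + 5 = 40  −1 ⇒ G_3=39
G_3=39  [base 7] 5·7 + 4  →[7↦8]→  5·8 + 4 = 44  −1 ⇒ G_4=43
G_4=43  [base 8] 5·8 + 3  →[8↦9]→  5·9 + 3 = 48  −1 ⇒ G_5=47
G_5=47  [base 9] 5·9 + 2  →[9↦10]→  5·10 + 2 = 52  −1 ⇒ G_6=51
G_6=51  [base 10] 5·10 + 1  →[10↦11]→  5·11 + 1 = 56  −1 ⇒ G_7=55
G_7=55  [base 11] 5·11  →[11↦12]→  5·12 = 60  −1 ⇒ G_8=59
G_8=59  [base 12] 4·12 + 11  →[12↦13]→  4·13 + 11 = 63  −1 ⇒ G_9=62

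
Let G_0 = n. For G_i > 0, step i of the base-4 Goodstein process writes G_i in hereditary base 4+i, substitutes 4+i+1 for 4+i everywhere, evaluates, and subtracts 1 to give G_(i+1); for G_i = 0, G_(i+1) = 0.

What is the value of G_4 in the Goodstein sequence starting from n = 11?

(0) 11|_4 = 2·4 + 3 ↦ 2·5 + 3|_5 = 13 ⇒ 12
(1) 12|_5 = 2·5 + 2 ↦ 2·6 + 2|_6 = 14 ⇒ 13
(2) 13|_6 = 2·6 + 1 ↦ 2·7 + 1|_7 = 15 ⇒ 14
(3) 14|_7 = 2·7 ↦ 2·8|_8 = 16 ⇒ 15
(4) 15|_8 = 8 + 7 ↦ 9 + 7|_9 = 16 ⇒ 15

15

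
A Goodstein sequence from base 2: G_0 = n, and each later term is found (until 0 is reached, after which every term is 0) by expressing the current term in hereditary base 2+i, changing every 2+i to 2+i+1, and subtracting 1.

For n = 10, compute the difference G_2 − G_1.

942

(0) 10|_2 = 2^(2 + 1) + 2 ↦ 3^(3 + 1) + 3|_3 = 84 ⇒ 83
(1) 83|_3 = 3^(3 + 1) + 2 ↦ 4^(4 + 1) + 2|_4 = 1026 ⇒ 1025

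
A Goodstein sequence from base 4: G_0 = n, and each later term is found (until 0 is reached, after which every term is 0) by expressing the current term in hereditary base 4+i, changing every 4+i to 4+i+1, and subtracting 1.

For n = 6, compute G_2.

6

step 0: 6 = 4 + 2; sub 5 for 4: 5 + 2; = 7; G_1 = 7−1 = 6
step 1: 6 = 5 + 1; sub 6 for 5: 6 + 1; = 7; G_2 = 7−1 = 6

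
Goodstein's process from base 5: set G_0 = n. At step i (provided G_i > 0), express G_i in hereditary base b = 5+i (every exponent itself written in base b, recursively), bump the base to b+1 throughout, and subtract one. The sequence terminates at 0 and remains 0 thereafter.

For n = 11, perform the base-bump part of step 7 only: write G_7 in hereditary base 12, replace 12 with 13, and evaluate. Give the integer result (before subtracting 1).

i=0: 11 = 2·5 + 1 (b=5); 5→6: 2·6 + 1 = 13; 13−1 = 12
i=1: 12 = 2·6 (b=6); 6→7: 2·7 = 14; 14−1 = 13
i=2: 13 = 7 + 6 (b=7); 7→8: 8 + 6 = 14; 14−1 = 13
i=3: 13 = 8 + 5 (b=8); 8→9: 9 + 5 = 14; 14−1 = 13
i=4: 13 = 9 + 4 (b=9); 9→10: 10 + 4 = 14; 14−1 = 13
i=5: 13 = 10 + 3 (b=10); 10→11: 11 + 3 = 14; 14−1 = 13
i=6: 13 = 11 + 2 (b=11); 11→12: 12 + 2 = 14; 14−1 = 13

14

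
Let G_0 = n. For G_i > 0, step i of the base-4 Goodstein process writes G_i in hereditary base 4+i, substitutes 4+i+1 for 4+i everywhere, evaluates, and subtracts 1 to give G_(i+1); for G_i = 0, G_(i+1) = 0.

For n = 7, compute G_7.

[0] 7 ≡ 4 + 3 (base 4). Lift 5: 8. −1: 7.
[1] 7 ≡ 5 + 2 (base 5). Lift 6: 8. −1: 7.
[2] 7 ≡ 6 + 1 (base 6). Lift 7: 8. −1: 7.
[3] 7 ≡ 7 (base 7). Lift 8: 8. −1: 7.
[4] 7 ≡ 7 (base 8). Lift 9: 7. −1: 6.
[5] 6 ≡ 6 (base 9). Lift 10: 6. −1: 5.
[6] 5 ≡ 5 (base 10). Lift 11: 5. −1: 4.
[7] 4 ≡ 4 (base 11). Lift 12: 4. −1: 3.

4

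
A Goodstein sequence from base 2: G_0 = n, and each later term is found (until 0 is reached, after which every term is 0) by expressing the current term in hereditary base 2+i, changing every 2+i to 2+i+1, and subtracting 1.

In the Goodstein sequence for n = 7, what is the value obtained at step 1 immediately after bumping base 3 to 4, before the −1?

base 2: 7 = 2^2 + 2 + 1; at 3: 3^3 + 3 + 1 = 31; next = 30
base 3: 30 = 3^3 + 3; at 4: 4^4 + 4 = 260; next = 259

260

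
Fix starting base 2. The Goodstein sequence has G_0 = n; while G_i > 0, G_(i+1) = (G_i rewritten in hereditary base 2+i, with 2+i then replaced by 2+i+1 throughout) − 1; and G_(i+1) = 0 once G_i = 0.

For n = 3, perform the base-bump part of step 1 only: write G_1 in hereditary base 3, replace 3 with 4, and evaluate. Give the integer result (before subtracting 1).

4

base 2: 3 = 2 + 1; at 3: 3 + 1 = 4; next = 3
base 3: 3 = 3; at 4: 4 = 4; next = 3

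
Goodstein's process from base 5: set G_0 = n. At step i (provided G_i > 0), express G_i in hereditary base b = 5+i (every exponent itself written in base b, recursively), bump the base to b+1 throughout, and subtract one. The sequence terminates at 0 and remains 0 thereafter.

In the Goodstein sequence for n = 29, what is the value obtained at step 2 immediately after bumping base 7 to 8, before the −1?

66

G_0 = 29. HB_5(29) = 5^2 + 4. Bump = 40. G_1 = 39.
G_1 = 39. HB_6(39) = 6^2 + 3. Bump = 52. G_2 = 51.
G_2 = 51. HB_7(51) = 7^2 + 2. Bump = 66. G_3 = 65.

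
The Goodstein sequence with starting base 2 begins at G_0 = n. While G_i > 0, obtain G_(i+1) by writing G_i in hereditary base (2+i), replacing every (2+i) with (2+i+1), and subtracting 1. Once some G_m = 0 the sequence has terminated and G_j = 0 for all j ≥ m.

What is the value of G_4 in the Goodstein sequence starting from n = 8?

G_0 = 8. HB_2(8) = 2^(2 + 1). Bump = 81. G_1 = 80.
G_1 = 80. HB_3(80) = 2·3^3 + 2·3^2 + 2·3 + 2. Bump = 554. G_2 = 553.
G_2 = 553. HB_4(553) = 2·4^4 + 2·4^2 + 2·4 + 1. Bump = 6311. G_3 = 6310.
G_3 = 6310. HB_5(6310) = 2·5^5 + 2·5^2 + 2·5. Bump = 93396. G_4 = 93395.
G_4 = 93395. HB_6(93395) = 2·6^6 + 2·6^2 + 6 + 5. Bump = 1647196. G_5 = 1647195.

93395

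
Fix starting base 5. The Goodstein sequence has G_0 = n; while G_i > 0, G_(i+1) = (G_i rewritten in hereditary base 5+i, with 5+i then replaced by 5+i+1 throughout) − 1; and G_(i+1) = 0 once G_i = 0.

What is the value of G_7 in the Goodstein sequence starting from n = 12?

G_0=12  [base 5] 2·5 + 2  →[5↦6]→  2·6 + 2 = 14  −1 ⇒ G_1=13
G_1=13  [base 6] 2·6 + 1  →[6↦7]→  2·7 + 1 = 15  −1 ⇒ G_2=14
G_2=14  [base 7] 2·7  →[7↦8]→  2·8 = 16  −1 ⇒ G_3=15
G_3=15  [base 8] 8 + 7  →[8↦9]→  9 + 7 = 16  −1 ⇒ G_4=15
G_4=15  [base 9] 9 + 6  →[9↦10]→  10 + 6 = 16  −1 ⇒ G_5=15
G_5=15  [base 10] 10 + 5  →[10↦11]→  11 + 5 = 16  −1 ⇒ G_6=15
G_6=15  [base 11] 11 + 4  →[11↦12]→  12 + 4 = 16  −1 ⇒ G_7=15
G_7=15  [base 12] 12 + 3  →[12↦13]→  13 + 3 = 16  −1 ⇒ G_8=15

15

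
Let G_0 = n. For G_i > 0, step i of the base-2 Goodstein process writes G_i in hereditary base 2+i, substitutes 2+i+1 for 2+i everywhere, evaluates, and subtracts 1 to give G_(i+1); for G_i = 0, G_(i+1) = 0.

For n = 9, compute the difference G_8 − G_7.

28837739404

G_0 = 9. HB_2(9) = 2^(2 + 1) + 1. Bump = 82. G_1 = 81.
G_1 = 81. HB_3(81) = 3^(3 + 1). Bump = 1024. G_2 = 1023.
G_2 = 1023. HB_4(1023) = 3·4^4 + 3·4^3 + 3·4^2 + 3·4 + 3. Bump = 9843. G_3 = 9842.
G_3 = 9842. HB_5(9842) = 3·5^5 + 3·5^3 + 3·5^2 + 3·5 + 2. Bump = 140744. G_4 = 140743.
G_4 = 140743. HB_6(140743) = 3·6^6 + 3·6^3 + 3·6^2 + 3·6 + 1. Bump = 2471827. G_5 = 2471826.
G_5 = 2471826. HB_7(2471826) = 3·7^7 + 3·7^3 + 3·7^2 + 3·7. Bump = 50333400. G_6 = 50333399.
G_6 = 50333399. HB_8(50333399) = 3·8^8 + 3·8^3 + 3·8^2 + 2·8 + 7. Bump = 1162263922. G_7 = 1162263921.
G_7 = 1162263921. HB_9(1162263921) = 3·9^9 + 3·9^3 + 3·9^2 + 2·9 + 6. Bump = 30000003326. G_8 = 30000003325.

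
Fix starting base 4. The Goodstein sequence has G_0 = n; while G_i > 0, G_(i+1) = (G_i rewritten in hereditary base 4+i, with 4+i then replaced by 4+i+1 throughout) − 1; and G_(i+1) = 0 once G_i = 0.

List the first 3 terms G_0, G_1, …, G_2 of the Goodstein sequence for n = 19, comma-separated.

[0] 19 ≡ 4^2 + 3 (base 4). Lift 5: 28. −1: 27.
[1] 27 ≡ 5^2 + 2 (base 5). Lift 6: 38. −1: 37.

19, 27, 37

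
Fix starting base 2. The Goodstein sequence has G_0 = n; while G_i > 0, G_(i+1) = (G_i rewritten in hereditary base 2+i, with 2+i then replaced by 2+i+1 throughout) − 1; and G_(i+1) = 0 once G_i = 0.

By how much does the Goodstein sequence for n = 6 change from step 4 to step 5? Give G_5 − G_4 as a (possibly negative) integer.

51384

6 —HB2→ 2^2 + 2 —bump→ 3^3 + 3 = 30 —(−1)→ 29
29 —HB3→ 3^3 + 2 —bump→ 4^4 + 2 = 258 —(−1)→ 257
257 —HB4→ 4^4 + 1 —bump→ 5^5 + 1 = 3126 —(−1)→ 3125
3125 —HB5→ 5^5 —bump→ 6^6 = 46656 —(−1)→ 46655
46655 —HB6→ 5·6^5 + 5·6^4 + 5·6^3 + 5·6^2 + 5·6 + 5 —bump→ 5·7^5 + 5·7^4 + 5·7^3 + 5·7^2 + 5·7 + 5 = 98040 —(−1)→ 98039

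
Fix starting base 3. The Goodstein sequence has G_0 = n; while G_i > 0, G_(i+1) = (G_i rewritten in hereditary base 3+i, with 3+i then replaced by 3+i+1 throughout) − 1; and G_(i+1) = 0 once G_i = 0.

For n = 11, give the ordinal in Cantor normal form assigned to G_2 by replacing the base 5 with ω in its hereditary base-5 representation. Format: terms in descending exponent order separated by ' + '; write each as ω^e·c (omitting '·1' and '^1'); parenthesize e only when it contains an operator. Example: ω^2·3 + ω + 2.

step 0: 11 = 3^2 + 2; sub 4 for 3: 4^2 + 2; = 18; G_1 = 18−1 = 17
step 1: 17 = 4^2 + 1; sub 5 for 4: 5^2 + 1; = 26; G_2 = 26−1 = 25
step 2: 25 = 5^2; sub 6 for 5: 6^2; = 36; G_3 = 36−1 = 35

ω^2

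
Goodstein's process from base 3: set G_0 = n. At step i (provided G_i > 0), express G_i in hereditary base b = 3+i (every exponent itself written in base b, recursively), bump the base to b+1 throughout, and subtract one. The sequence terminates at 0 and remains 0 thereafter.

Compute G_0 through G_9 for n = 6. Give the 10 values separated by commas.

G_0=6  [base 3] 2·3  →[3↦4]→  2·4 = 8  −1 ⇒ G_1=7
G_1=7  [base 4] 4 + 3  →[4↦5]→  5 + 3 = 8  −1 ⇒ G_2=7
G_2=7  [base 5] 5 + 2  →[5↦6]→  6 + 2 = 8  −1 ⇒ G_3=7
G_3=7  [base 6] 6 + 1  →[6↦7]→  7 + 1 = 8  −1 ⇒ G_4=7
G_4=7  [base 7] 7  →[7↦8]→  8 = 8  −1 ⇒ G_5=7
G_5=7  [base 8] 7  →[8↦9]→  7 = 7  −1 ⇒ G_6=6
G_6=6  [base 9] 6  →[9↦10]→  6 = 6  −1 ⇒ G_7=5
G_7=5  [base 10] 5  →[10↦11]→  5 = 5  −1 ⇒ G_8=4
G_8=4  [base 11] 4  →[11↦12]→  4 = 4  −1 ⇒ G_9=3

6, 7, 7, 7, 7, 7, 6, 5, 4, 3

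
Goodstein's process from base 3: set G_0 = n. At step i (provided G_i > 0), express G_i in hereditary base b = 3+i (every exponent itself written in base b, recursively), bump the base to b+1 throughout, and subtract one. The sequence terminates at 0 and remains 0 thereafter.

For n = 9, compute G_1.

15

9 —HB3→ 3^2 —bump→ 4^2 = 16 —(−1)→ 15
15 —HB4→ 3·4 + 3 —bump→ 3·5 + 3 = 18 —(−1)→ 17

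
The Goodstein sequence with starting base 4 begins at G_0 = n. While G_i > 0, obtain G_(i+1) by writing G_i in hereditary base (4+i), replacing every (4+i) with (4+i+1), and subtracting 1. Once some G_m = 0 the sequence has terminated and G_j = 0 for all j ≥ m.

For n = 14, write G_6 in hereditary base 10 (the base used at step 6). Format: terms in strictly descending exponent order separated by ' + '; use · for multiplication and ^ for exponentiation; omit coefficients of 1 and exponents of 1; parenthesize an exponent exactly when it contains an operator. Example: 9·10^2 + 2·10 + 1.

i=0: 14 = 3·4 + 2 (b=4); 4→5: 3·5 + 2 = 17; 17−1 = 16
i=1: 16 = 3·5 + 1 (b=5); 5→6: 3·6 + 1 = 19; 19−1 = 18
i=2: 18 = 3·6 (b=6); 6→7: 3·7 = 21; 21−1 = 20
i=3: 20 = 2·7 + 6 (b=7); 7→8: 2·8 + 6 = 22; 22−1 = 21
i=4: 21 = 2·8 + 5 (b=8); 8→9: 2·9 + 5 = 23; 23−1 = 22
i=5: 22 = 2·9 + 4 (b=9); 9→10: 2·10 + 4 = 24; 24−1 = 23

2·10 + 3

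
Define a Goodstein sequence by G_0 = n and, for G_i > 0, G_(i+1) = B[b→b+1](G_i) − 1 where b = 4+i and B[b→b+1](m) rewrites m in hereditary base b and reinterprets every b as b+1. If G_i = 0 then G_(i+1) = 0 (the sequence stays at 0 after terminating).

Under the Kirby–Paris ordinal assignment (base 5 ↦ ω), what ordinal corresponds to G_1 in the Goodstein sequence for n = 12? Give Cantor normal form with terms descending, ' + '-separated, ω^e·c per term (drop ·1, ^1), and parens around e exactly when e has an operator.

ω·2 + 4

[0] 12 ≡ 3·4 (base 4). Lift 5: 15. −1: 14.
[1] 14 ≡ 2·5 + 4 (base 5). Lift 6: 16. −1: 15.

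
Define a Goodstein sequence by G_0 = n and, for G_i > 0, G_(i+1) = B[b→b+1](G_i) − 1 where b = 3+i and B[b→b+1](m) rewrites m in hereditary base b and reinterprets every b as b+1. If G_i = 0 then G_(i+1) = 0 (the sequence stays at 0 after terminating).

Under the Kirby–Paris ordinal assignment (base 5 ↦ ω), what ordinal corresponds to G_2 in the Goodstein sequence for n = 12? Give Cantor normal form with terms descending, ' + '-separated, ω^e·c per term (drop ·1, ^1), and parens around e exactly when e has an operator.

(0) 12|_3 = 3^2 + 3 ↦ 4^2 + 4|_4 = 20 ⇒ 19
(1) 19|_4 = 4^2 + 3 ↦ 5^2 + 3|_5 = 28 ⇒ 27

ω^2 + 2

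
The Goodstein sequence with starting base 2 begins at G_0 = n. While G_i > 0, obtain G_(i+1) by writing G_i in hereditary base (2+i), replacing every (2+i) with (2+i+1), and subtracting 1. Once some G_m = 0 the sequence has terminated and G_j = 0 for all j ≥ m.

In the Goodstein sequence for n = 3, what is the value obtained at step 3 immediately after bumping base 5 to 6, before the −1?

3 —HB2→ 2 + 1 —bump→ 3 + 1 = 4 —(−1)→ 3
3 —HB3→ 3 —bump→ 4 = 4 —(−1)→ 3
3 —HB4→ 3 —bump→ 3 = 3 —(−1)→ 2
2 —HB5→ 2 —bump→ 2 = 2 —(−1)→ 1

2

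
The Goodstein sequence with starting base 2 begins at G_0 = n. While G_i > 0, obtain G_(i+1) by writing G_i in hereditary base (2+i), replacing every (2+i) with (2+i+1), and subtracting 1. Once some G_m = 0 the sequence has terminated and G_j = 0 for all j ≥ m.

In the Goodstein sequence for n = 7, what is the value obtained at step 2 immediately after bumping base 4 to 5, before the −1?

3128

base 2: 7 = 2^2 + 2 + 1; at 3: 3^3 + 3 + 1 = 31; next = 30
base 3: 30 = 3^3 + 3; at 4: 4^4 + 4 = 260; next = 259
base 4: 259 = 4^4 + 3; at 5: 5^5 + 3 = 3128; next = 3127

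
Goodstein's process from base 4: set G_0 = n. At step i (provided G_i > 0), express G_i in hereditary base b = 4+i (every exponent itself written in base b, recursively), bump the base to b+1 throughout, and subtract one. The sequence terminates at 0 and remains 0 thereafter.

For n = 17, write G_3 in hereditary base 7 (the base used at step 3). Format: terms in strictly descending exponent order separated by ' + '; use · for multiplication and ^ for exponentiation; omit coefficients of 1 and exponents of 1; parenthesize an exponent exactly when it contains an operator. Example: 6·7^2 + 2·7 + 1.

[0] 17 ≡ 4^2 + 1 (base 4). Lift 5: 26. −1: 25.
[1] 25 ≡ 5^2 (base 5). Lift 6: 36. −1: 35.
[2] 35 ≡ 5·6 + 5 (base 6). Lift 7: 40. −1: 39.

5·7 + 4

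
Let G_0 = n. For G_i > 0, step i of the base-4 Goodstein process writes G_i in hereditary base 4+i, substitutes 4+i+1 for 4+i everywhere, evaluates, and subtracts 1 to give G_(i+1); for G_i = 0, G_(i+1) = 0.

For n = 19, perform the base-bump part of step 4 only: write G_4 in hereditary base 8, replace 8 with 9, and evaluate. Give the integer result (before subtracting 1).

19 —HB4→ 4^2 + 3 —bump→ 5^2 + 3 = 28 —(−1)→ 27
27 —HB5→ 5^2 + 2 —bump→ 6^2 + 2 = 38 —(−1)→ 37
37 —HB6→ 6^2 + 1 —bump→ 7^2 + 1 = 50 —(−1)→ 49
49 —HB7→ 7^2 —bump→ 8^2 = 64 —(−1)→ 63
63 —HB8→ 7·8 + 7 —bump→ 7·9 + 7 = 70 —(−1)→ 69

70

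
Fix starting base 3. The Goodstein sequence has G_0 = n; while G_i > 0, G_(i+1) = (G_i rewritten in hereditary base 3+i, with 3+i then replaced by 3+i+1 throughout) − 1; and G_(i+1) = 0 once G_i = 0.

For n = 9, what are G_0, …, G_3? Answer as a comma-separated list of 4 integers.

9, 15, 17, 19

step 0: 9 = 3^2; sub 4 for 3: 4^2; = 16; G_1 = 16−1 = 15
step 1: 15 = 3·4 + 3; sub 5 for 4: 3·5 + 3; = 18; G_2 = 18−1 = 17
step 2: 17 = 3·5 + 2; sub 6 for 5: 3·6 + 2; = 20; G_3 = 20−1 = 19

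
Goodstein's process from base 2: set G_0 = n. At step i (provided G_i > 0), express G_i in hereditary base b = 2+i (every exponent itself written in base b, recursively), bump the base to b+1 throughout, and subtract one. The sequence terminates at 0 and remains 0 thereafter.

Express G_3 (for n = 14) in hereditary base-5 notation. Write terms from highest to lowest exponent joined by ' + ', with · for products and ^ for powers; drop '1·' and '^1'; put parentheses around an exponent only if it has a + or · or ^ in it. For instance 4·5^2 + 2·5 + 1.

[0] 14 ≡ 2^(2 + 1) + 2^2 + 2 (base 2). Lift 3: 111. −1: 110.
[1] 110 ≡ 3^(3 + 1) + 3^3 + 2 (base 3). Lift 4: 1282. −1: 1281.
[2] 1281 ≡ 4^(4 + 1) + 4^4 + 1 (base 4). Lift 5: 18751. −1: 18750.
[3] 18750 ≡ 5^(5 + 1) + 5^5 (base 5). Lift 6: 326592. −1: 326591.

5^(5 + 1) + 5^5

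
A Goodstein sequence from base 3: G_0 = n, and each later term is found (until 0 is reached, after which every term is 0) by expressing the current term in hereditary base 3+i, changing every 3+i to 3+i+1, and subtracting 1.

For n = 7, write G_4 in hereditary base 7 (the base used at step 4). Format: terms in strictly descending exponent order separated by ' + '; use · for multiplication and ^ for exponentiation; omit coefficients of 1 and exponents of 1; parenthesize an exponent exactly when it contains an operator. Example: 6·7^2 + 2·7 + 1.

7 + 2

G_0=7  [base 3] 2·3 + 1  →[3↦4]→  2·4 + 1 = 9  −1 ⇒ G_1=8
G_1=8  [base 4] 2·4  →[4↦5]→  2·5 = 10  −1 ⇒ G_2=9
G_2=9  [base 5] 5 + 4  →[5↦6]→  6 + 4 = 10  −1 ⇒ G_3=9
G_3=9  [base 6] 6 + 3  →[6↦7]→  7 + 3 = 10  −1 ⇒ G_4=9
G_4=9  [base 7] 7 + 2  →[7↦8]→  8 + 2 = 10  −1 ⇒ G_5=9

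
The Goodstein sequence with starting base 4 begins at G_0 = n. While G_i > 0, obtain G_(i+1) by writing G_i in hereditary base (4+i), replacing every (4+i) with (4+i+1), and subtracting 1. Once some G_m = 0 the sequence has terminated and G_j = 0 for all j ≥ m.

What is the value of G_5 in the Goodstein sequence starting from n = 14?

G_0 = 14. HB_4(14) = 3·4 + 2. Bump = 17. G_1 = 16.
G_1 = 16. HB_5(16) = 3·5 + 1. Bump = 19. G_2 = 18.
G_2 = 18. HB_6(18) = 3·6. Bump = 21. G_3 = 20.
G_3 = 20. HB_7(20) = 2·7 + 6. Bump = 22. G_4 = 21.
G_4 = 21. HB_8(21) = 2·8 + 5. Bump = 23. G_5 = 22.
G_5 = 22. HB_9(22) = 2·9 + 4. Bump = 24. G_6 = 23.

22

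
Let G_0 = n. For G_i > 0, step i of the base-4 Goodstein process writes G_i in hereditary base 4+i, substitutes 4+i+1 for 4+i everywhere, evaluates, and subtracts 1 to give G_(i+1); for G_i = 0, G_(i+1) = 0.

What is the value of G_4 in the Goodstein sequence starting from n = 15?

step 0: 15 = 3·4 + 3; sub 5 for 4: 3·5 + 3; = 18; G_1 = 18−1 = 17
step 1: 17 = 3·5 + 2; sub 6 for 5: 3·6 + 2; = 20; G_2 = 20−1 = 19
step 2: 19 = 3·6 + 1; sub 7 for 6: 3·7 + 1; = 22; G_3 = 22−1 = 21
step 3: 21 = 3·7; sub 8 for 7: 3·8; = 24; G_4 = 24−1 = 23
step 4: 23 = 2·8 + 7; sub 9 for 8: 2·9 + 7; = 25; G_5 = 25−1 = 24

23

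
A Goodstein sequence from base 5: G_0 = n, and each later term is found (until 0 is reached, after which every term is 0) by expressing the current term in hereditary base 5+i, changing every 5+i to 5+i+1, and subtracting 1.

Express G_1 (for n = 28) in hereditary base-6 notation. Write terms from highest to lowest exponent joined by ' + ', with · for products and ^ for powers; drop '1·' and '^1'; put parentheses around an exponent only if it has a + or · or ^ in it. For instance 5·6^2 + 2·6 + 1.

6^2 + 2

G_0=28  [base 5] 5^2 + 3  →[5↦6]→  6^2 + 3 = 39  −1 ⇒ G_1=38
G_1=38  [base 6] 6^2 + 2  →[6↦7]→  7^2 + 2 = 51  −1 ⇒ G_2=50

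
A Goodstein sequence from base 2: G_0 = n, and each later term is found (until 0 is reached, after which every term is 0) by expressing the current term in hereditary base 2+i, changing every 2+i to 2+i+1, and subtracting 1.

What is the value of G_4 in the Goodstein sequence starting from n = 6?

G_0=6  [base 2] 2^2 + 2  →[2↦3]→  3^3 + 3 = 30  −1 ⇒ G_1=29
G_1=29  [base 3] 3^3 + 2  →[3↦4]→  4^4 + 2 = 258  −1 ⇒ G_2=257
G_2=257  [base 4] 4^4 + 1  →[4↦5]→  5^5 + 1 = 3126  −1 ⇒ G_3=3125
G_3=3125  [base 5] 5^5  →[5↦6]→  6^6 = 46656  −1 ⇒ G_4=46655

46655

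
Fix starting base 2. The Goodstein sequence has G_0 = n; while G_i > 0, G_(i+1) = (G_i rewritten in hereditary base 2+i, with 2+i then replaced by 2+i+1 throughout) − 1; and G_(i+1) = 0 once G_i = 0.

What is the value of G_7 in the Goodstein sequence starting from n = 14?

3487116548

i=0: 14 = 2^(2 + 1) + 2^2 + 2 (b=2); 2→3: 3^(3 + 1) + 3^3 + 3 = 111; 111−1 = 110
i=1: 110 = 3^(3 + 1) + 3^3 + 2 (b=3); 3→4: 4^(4 + 1) + 4^4 + 2 = 1282; 1282−1 = 1281
i=2: 1281 = 4^(4 + 1) + 4^4 + 1 (b=4); 4→5: 5^(5 + 1) + 5^5 + 1 = 18751; 18751−1 = 18750
i=3: 18750 = 5^(5 + 1) + 5^5 (b=5); 5→6: 6^(6 + 1) + 6^6 = 326592; 326592−1 = 326591
i=4: 326591 = 6^(6 + 1) + 5·6^5 + 5·6^4 + 5·6^3 + 5·6^2 + 5·6 + 5 (b=6); 6→7: 7^(7 + 1) + 5·7^5 + 5·7^4 + 5·7^3 + 5·7^2 + 5·7 + 5 = 5862841; 5862841−1 = 5862840
i=5: 5862840 = 7^(7 + 1) + 5·7^5 + 5·7^4 + 5·7^3 + 5·7^2 + 5·7 + 4 (b=7); 7→8: 8^(8 + 1) + 5·8^5 + 5·8^4 + 5·8^3 + 5·8^2 + 5·8 + 4 = 134404972; 134404972−1 = 134404971
i=6: 134404971 = 8^(8 + 1) + 5·8^5 + 5·8^4 + 5·8^3 + 5·8^2 + 5·8 + 3 (b=8); 8→9: 9^(9 + 1) + 5·9^5 + 5·9^4 + 5·9^3 + 5·9^2 + 5·9 + 3 = 3487116549; 3487116549−1 = 3487116548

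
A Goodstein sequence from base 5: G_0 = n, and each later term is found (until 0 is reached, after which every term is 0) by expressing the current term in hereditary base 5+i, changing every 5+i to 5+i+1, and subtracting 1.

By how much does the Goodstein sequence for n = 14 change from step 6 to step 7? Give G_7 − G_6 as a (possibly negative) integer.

14 —HB5→ 2·5 + 4 —bump→ 2·6 + 4 = 16 —(−1)→ 15
15 —HB6→ 2·6 + 3 —bump→ 2·7 + 3 = 17 —(−1)→ 16
16 —HB7→ 2·7 + 2 —bump→ 2·8 + 2 = 18 —(−1)→ 17
17 —HB8→ 2·8 + 1 —bump→ 2·9 + 1 = 19 —(−1)→ 18
18 —HB9→ 2·9 —bump→ 2·10 = 20 —(−1)→ 19
19 —HB10→ 10 + 9 —bump→ 11 + 9 = 20 —(−1)→ 19
19 —HB11→ 11 + 8 —bump→ 12 + 8 = 20 —(−1)→ 19

0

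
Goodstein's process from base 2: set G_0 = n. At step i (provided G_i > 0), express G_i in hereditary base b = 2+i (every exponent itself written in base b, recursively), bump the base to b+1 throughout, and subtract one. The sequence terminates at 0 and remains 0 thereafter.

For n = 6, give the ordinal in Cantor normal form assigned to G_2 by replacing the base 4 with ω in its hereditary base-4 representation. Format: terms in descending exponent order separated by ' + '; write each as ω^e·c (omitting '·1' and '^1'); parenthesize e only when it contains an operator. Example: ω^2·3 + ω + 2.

base 2: 6 = 2^2 + 2; at 3: 3^3 + 3 = 30; next = 29
base 3: 29 = 3^3 + 2; at 4: 4^4 + 2 = 258; next = 257
base 4: 257 = 4^4 + 1; at 5: 5^5 + 1 = 3126; next = 3125

ω^ω + 1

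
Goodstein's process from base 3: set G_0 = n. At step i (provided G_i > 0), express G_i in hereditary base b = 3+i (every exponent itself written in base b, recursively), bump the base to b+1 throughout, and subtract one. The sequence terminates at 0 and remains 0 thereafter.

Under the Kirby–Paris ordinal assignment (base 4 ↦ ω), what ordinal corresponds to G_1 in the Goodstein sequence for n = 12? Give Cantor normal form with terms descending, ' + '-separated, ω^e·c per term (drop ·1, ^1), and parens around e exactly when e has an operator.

ω^2 + 3

G_0 = 12. HB_3(12) = 3^2 + 3. Bump = 20. G_1 = 19.
G_1 = 19. HB_4(19) = 4^2 + 3. Bump = 28. G_2 = 27.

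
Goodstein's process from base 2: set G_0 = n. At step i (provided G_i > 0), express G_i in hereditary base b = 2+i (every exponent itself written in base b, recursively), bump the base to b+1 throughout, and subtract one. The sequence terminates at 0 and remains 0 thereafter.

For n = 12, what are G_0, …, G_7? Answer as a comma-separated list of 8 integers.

12, 107, 1065, 15685, 280019, 5764910, 134217867, 3486784574

(0) 12|_2 = 2^(2 + 1) + 2^2 ↦ 3^(3 + 1) + 3^3|_3 = 108 ⇒ 107
(1) 107|_3 = 3^(3 + 1) + 2·3^2 + 2·3 + 2 ↦ 4^(4 + 1) + 2·4^2 + 2·4 + 2|_4 = 1066 ⇒ 1065
(2) 1065|_4 = 4^(4 + 1) + 2·4^2 + 2·4 + 1 ↦ 5^(5 + 1) + 2·5^2 + 2·5 + 1|_5 = 15686 ⇒ 15685
(3) 15685|_5 = 5^(5 + 1) + 2·5^2 + 2·5 ↦ 6^(6 + 1) + 2·6^2 + 2·6|_6 = 280020 ⇒ 280019
(4) 280019|_6 = 6^(6 + 1) + 2·6^2 + 6 + 5 ↦ 7^(7 + 1) + 2·7^2 + 7 + 5|_7 = 5764911 ⇒ 5764910
(5) 5764910|_7 = 7^(7 + 1) + 2·7^2 + 7 + 4 ↦ 8^(8 + 1) + 2·8^2 + 8 + 4|_8 = 134217868 ⇒ 134217867
(6) 134217867|_8 = 8^(8 + 1) + 2·8^2 + 8 + 3 ↦ 9^(9 + 1) + 2·9^2 + 9 + 3|_9 = 3486784575 ⇒ 3486784574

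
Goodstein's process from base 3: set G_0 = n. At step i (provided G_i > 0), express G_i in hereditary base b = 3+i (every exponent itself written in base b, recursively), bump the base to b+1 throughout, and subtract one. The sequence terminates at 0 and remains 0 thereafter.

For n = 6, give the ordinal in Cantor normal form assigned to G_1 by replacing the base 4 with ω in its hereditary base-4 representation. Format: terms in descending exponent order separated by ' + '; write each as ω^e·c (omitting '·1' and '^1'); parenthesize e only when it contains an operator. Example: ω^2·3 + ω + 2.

ω + 3

(0) 6|_3 = 2·3 ↦ 2·4|_4 = 8 ⇒ 7
(1) 7|_4 = 4 + 3 ↦ 5 + 3|_5 = 8 ⇒ 7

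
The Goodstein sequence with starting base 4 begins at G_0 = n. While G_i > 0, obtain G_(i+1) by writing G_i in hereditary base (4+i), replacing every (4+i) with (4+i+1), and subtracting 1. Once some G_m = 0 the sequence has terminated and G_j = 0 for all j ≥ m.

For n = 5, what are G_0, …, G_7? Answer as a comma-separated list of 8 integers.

G_0 = 5. HB_4(5) = 4 + 1. Bump = 6. G_1 = 5.
G_1 = 5. HB_5(5) = 5. Bump = 6. G_2 = 5.
G_2 = 5. HB_6(5) = 5. Bump = 5. G_3 = 4.
G_3 = 4. HB_7(4) = 4. Bump = 4. G_4 = 3.
G_4 = 3. HB_8(3) = 3. Bump = 3. G_5 = 2.
G_5 = 2. HB_9(2) = 2. Bump = 2. G_6 = 1.
G_6 = 1. HB_10(1) = 1. Bump = 1. G_7 = 0.

5, 5, 5, 4, 3, 2, 1, 0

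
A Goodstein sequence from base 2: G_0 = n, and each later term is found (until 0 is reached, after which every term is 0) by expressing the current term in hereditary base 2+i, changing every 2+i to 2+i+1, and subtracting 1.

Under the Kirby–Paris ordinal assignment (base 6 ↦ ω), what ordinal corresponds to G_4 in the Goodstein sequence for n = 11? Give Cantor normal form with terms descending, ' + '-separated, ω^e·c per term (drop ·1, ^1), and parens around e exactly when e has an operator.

i=0: 11 = 2^(2 + 1) + 2 + 1 (b=2); 2→3: 3^(3 + 1) + 3 + 1 = 85; 85−1 = 84
i=1: 84 = 3^(3 + 1) + 3 (b=3); 3→4: 4^(4 + 1) + 4 = 1028; 1028−1 = 1027
i=2: 1027 = 4^(4 + 1) + 3 (b=4); 4→5: 5^(5 + 1) + 3 = 15628; 15628−1 = 15627
i=3: 15627 = 5^(5 + 1) + 2 (b=5); 5→6: 6^(6 + 1) + 2 = 279938; 279938−1 = 279937
i=4: 279937 = 6^(6 + 1) + 1 (b=6); 6→7: 7^(7 + 1) + 1 = 5764802; 5764802−1 = 5764801

ω^(ω + 1) + 1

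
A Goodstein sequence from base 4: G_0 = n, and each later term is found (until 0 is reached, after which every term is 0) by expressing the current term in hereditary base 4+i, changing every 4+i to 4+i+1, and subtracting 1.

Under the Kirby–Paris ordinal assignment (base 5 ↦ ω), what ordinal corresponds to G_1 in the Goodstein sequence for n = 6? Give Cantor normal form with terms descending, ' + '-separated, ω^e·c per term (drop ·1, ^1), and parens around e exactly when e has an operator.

ω + 1

G_0=6  [base 4] 4 + 2  →[4↦5]→  5 + 2 = 7  −1 ⇒ G_1=6
G_1=6  [base 5] 5 + 1  →[5↦6]→  6 + 1 = 7  −1 ⇒ G_2=6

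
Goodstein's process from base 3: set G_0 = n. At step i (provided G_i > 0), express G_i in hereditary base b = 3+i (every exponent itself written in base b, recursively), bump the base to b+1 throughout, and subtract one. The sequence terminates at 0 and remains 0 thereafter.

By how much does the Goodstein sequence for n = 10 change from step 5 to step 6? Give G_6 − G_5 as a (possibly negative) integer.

3

i=0: 10 = 3^2 + 1 (b=3); 3→4: 4^2 + 1 = 17; 17−1 = 16
i=1: 16 = 4^2 (b=4); 4→5: 5^2 = 25; 25−1 = 24
i=2: 24 = 4·5 + 4 (b=5); 5→6: 4·6 + 4 = 28; 28−1 = 27
i=3: 27 = 4·6 + 3 (b=6); 6→7: 4·7 + 3 = 31; 31−1 = 30
i=4: 30 = 4·7 + 2 (b=7); 7→8: 4·8 + 2 = 34; 34−1 = 33
i=5: 33 = 4·8 + 1 (b=8); 8→9: 4·9 + 1 = 37; 37−1 = 36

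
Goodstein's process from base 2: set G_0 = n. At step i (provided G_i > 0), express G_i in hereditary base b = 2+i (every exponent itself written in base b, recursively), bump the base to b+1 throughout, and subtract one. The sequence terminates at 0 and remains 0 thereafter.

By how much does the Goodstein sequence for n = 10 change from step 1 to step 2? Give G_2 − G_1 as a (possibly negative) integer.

base 2: 10 = 2^(2 + 1) + 2; at 3: 3^(3 + 1) + 3 = 84; next = 83
base 3: 83 = 3^(3 + 1) + 2; at 4: 4^(4 + 1) + 2 = 1026; next = 1025

942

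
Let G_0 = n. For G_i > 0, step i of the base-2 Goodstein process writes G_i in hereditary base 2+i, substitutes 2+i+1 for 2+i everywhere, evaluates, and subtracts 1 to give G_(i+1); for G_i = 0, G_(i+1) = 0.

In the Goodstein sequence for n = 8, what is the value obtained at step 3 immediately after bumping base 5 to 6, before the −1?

93396

i=0: 8 = 2^(2 + 1) (b=2); 2→3: 3^(3 + 1) = 81; 81−1 = 80
i=1: 80 = 2·3^3 + 2·3^2 + 2·3 + 2 (b=3); 3→4: 2·4^4 + 2·4^2 + 2·4 + 2 = 554; 554−1 = 553
i=2: 553 = 2·4^4 + 2·4^2 + 2·4 + 1 (b=4); 4→5: 2·5^5 + 2·5^2 + 2·5 + 1 = 6311; 6311−1 = 6310
i=3: 6310 = 2·5^5 + 2·5^2 + 2·5 (b=5); 5→6: 2·6^6 + 2·6^2 + 2·6 = 93396; 93396−1 = 93395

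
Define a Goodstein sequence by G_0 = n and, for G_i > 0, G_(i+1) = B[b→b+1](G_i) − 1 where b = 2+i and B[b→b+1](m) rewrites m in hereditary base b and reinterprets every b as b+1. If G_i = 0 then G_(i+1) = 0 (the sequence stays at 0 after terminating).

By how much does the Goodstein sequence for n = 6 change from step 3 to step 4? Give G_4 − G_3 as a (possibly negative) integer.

43530

G_0 = 6. HB_2(6) = 2^2 + 2. Bump = 30. G_1 = 29.
G_1 = 29. HB_3(29) = 3^3 + 2. Bump = 258. G_2 = 257.
G_2 = 257. HB_4(257) = 4^4 + 1. Bump = 3126. G_3 = 3125.
G_3 = 3125. HB_5(3125) = 5^5. Bump = 46656. G_4 = 46655.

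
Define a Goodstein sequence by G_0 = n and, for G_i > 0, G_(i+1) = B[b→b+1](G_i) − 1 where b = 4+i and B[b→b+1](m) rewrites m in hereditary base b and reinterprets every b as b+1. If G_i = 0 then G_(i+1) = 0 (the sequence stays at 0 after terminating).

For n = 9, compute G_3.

11

(0) 9|_4 = 2·4 + 1 ↦ 2·5 + 1|_5 = 11 ⇒ 10
(1) 10|_5 = 2·5 ↦ 2·6|_6 = 12 ⇒ 11
(2) 11|_6 = 6 + 5 ↦ 7 + 5|_7 = 12 ⇒ 11
(3) 11|_7 = 7 + 4 ↦ 8 + 4|_8 = 12 ⇒ 11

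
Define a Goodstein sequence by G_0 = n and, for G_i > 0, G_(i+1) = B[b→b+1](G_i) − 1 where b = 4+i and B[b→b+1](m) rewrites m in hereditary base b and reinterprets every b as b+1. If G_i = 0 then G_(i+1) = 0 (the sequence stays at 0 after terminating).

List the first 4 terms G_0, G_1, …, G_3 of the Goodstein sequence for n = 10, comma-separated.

10, 11, 12, 13

[0] 10 ≡ 2·4 + 2 (base 4). Lift 5: 12. −1: 11.
[1] 11 ≡ 2·5 + 1 (base 5). Lift 6: 13. −1: 12.
[2] 12 ≡ 2·6 (base 6). Lift 7: 14. −1: 13.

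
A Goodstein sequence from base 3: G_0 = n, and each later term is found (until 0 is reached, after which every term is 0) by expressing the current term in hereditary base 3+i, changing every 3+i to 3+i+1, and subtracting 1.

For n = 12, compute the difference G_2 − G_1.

8

[0] 12 ≡ 3^2 + 3 (base 3). Lift 4: 20. −1: 19.
[1] 19 ≡ 4^2 + 3 (base 4). Lift 5: 28. −1: 27.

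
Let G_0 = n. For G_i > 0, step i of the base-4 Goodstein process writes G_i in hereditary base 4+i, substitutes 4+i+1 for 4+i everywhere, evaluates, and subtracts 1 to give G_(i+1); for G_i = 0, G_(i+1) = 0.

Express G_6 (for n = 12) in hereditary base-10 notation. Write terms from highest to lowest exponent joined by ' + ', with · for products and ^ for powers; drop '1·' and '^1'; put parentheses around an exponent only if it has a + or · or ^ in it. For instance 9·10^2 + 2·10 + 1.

G_0=12  [base 4] 3·4  →[4↦5]→  3·5 = 15  −1 ⇒ G_1=14
G_1=14  [base 5] 2·5 + 4  →[5↦6]→  2·6 + 4 = 16  −1 ⇒ G_2=15
G_2=15  [base 6] 2·6 + 3  →[6↦7]→  2·7 + 3 = 17  −1 ⇒ G_3=16
G_3=16  [base 7] 2·7 + 2  →[7↦8]→  2·8 + 2 = 18  −1 ⇒ G_4=17
G_4=17  [base 8] 2·8 + 1  →[8↦9]→  2·9 + 1 = 19  −1 ⇒ G_5=18
G_5=18  [base 9] 2·9  →[9↦10]→  2·10 = 20  −1 ⇒ G_6=19

10 + 9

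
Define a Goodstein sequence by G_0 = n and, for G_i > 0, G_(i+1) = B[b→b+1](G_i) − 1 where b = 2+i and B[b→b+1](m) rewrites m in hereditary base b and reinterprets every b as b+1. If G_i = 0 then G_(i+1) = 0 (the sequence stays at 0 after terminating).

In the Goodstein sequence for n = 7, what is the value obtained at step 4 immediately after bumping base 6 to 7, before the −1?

823544

(0) 7|_2 = 2^2 + 2 + 1 ↦ 3^3 + 3 + 1|_3 = 31 ⇒ 30
(1) 30|_3 = 3^3 + 3 ↦ 4^4 + 4|_4 = 260 ⇒ 259
(2) 259|_4 = 4^4 + 3 ↦ 5^5 + 3|_5 = 3128 ⇒ 3127
(3) 3127|_5 = 5^5 + 2 ↦ 6^6 + 2|_6 = 46658 ⇒ 46657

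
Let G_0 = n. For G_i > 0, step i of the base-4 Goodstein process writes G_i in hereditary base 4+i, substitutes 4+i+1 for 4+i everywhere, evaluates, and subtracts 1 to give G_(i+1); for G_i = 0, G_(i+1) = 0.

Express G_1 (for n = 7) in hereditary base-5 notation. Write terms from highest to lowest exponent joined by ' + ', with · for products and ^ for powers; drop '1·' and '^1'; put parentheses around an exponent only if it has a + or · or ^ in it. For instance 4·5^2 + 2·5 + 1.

i=0: 7 = 4 + 3 (b=4); 4→5: 5 + 3 = 8; 8−1 = 7
i=1: 7 = 5 + 2 (b=5); 5→6: 6 + 2 = 8; 8−1 = 7

5 + 2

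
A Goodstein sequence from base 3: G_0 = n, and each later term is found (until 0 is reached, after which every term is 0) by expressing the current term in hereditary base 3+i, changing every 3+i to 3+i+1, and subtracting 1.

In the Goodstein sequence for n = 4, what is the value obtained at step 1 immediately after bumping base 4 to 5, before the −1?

5

step 0: 4 = 3 + 1; sub 4 for 3: 4 + 1; = 5; G_1 = 5−1 = 4
step 1: 4 = 4; sub 5 for 4: 5; = 5; G_2 = 5−1 = 4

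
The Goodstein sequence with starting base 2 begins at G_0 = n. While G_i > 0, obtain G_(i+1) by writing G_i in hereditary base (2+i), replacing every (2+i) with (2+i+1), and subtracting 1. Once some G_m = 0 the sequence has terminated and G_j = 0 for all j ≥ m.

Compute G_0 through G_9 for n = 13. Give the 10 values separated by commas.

G_0 = 13. HB_2(13) = 2^(2 + 1) + 2^2 + 1. Bump = 109. G_1 = 108.
G_1 = 108. HB_3(108) = 3^(3 + 1) + 3^3. Bump = 1280. G_2 = 1279.
G_2 = 1279. HB_4(1279) = 4^(4 + 1) + 3·4^3 + 3·4^2 + 3·4 + 3. Bump = 16093. G_3 = 16092.
G_3 = 16092. HB_5(16092) = 5^(5 + 1) + 3·5^3 + 3·5^2 + 3·5 + 2. Bump = 280712. G_4 = 280711.
G_4 = 280711. HB_6(280711) = 6^(6 + 1) + 3·6^3 + 3·6^2 + 3·6 + 1. Bump = 5765999. G_5 = 5765998.
G_5 = 5765998. HB_7(5765998) = 7^(7 + 1) + 3·7^3 + 3·7^2 + 3·7. Bump = 134219480. G_6 = 134219479.
G_6 = 134219479. HB_8(134219479) = 8^(8 + 1) + 3·8^3 + 3·8^2 + 2·8 + 7. Bump = 3486786856. G_7 = 3486786855.
G_7 = 3486786855. HB_9(3486786855) = 9^(9 + 1) + 3·9^3 + 3·9^2 + 2·9 + 6. Bump = 100000003326. G_8 = 100000003325.
G_8 = 100000003325. HB_10(100000003325) = 10^(10 + 1) + 3·10^3 + 3·10^2 + 2·10 + 5. Bump = 3138428381104. G_9 = 3138428381103.

13, 108, 1279, 16092, 280711, 5765998, 134219479, 3486786855, 100000003325, 3138428381103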